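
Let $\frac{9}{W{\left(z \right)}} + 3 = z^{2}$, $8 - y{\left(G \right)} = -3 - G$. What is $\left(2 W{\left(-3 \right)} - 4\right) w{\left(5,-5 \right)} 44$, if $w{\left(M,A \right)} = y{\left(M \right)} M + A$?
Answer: $-3300$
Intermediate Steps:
$y{\left(G \right)} = 11 + G$ ($y{\left(G \right)} = 8 - \left(-3 - G\right) = 8 + \left(3 + G\right) = 11 + G$)
$W{\left(z \right)} = \frac{9}{-3 + z^{2}}$
$w{\left(M,A \right)} = A + M \left(11 + M\right)$ ($w{\left(M,A \right)} = \left(11 + M\right) M + A = M \left(11 + M\right) + A = A + M \left(11 + M\right)$)
$\left(2 W{\left(-3 \right)} - 4\right) w{\left(5,-5 \right)} 44 = \left(2 \frac{9}{-3 + \left(-3\right)^{2}} - 4\right) \left(-5 + 5 \left(11 + 5\right)\right) 44 = \left(2 \frac{9}{-3 + 9} - 4\right) \left(-5 + 5 \cdot 16\right) 44 = \left(2 \cdot \frac{9}{6} - 4\right) \left(-5 + 80\right) 44 = \left(2 \cdot 9 \cdot \frac{1}{6} - 4\right) 75 \cdot 44 = \left(2 \cdot \frac{3}{2} - 4\right) 75 \cdot 44 = \left(3 - 4\right) 75 \cdot 44 = \left(-1\right) 75 \cdot 44 = \left(-75\right) 44 = -3300$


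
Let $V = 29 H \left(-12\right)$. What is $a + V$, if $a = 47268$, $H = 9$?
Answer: $44136$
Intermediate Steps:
$V = -3132$ ($V = 29 \cdot 9 \left(-12\right) = 261 \left(-12\right) = -3132$)
$a + V = 47268 - 3132 = 44136$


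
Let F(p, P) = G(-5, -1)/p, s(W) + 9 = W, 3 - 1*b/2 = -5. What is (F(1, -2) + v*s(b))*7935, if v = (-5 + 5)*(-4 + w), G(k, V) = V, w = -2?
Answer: -7935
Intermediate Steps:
b = 16 (b = 6 - 2*(-5) = 6 + 10 = 16)
s(W) = -9 + W
v = 0 (v = (-5 + 5)*(-4 - 2) = 0*(-6) = 0)
F(p, P) = -1/p
(F(1, -2) + v*s(b))*7935 = (-1/1 + 0*(-9 + 16))*7935 = (-1*1 + 0*7)*7935 = (-1 + 0)*7935 = -1*7935 = -7935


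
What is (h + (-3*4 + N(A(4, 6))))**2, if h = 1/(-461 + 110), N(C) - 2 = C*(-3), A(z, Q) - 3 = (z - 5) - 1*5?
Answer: 123904/123201 ≈ 1.0057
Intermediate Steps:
A(z, Q) = -7 + z (A(z, Q) = 3 + ((z - 5) - 1*5) = 3 + ((-5 + z) - 5) = 3 + (-10 + z) = -7 + z)
N(C) = 2 - 3*C (N(C) = 2 + C*(-3) = 2 - 3*C)
h = -1/351 (h = 1/(-351) = -1/351 ≈ -0.0028490)
(h + (-3*4 + N(A(4, 6))))**2 = (-1/351 + (-3*4 + (2 - 3*(-7 + 4))))**2 = (-1/351 + (-12 + (2 - 3*(-3))))**2 = (-1/351 + (-12 + (2 + 9)))**2 = (-1/351 + (-12 + 11))**2 = (-1/351 - 1)**2 = (-352/351)**2 = 123904/123201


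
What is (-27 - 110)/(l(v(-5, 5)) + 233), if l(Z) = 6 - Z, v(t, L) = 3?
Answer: -137/236 ≈ -0.58051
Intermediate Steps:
(-27 - 110)/(l(v(-5, 5)) + 233) = (-27 - 110)/((6 - 1*3) + 233) = -137/((6 - 3) + 233) = -137/(3 + 233) = -137/236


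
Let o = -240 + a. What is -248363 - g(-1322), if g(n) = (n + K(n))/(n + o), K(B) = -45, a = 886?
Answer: -167894755/676 ≈ -2.4837e+5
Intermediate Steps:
o = 646 (o = -240 + 886 = 646)
g(n) = (-45 + n)/(646 + n) (g(n) = (n - 45)/(n + 646) = (-45 + n)/(646 + n))
-248363 - g(-1322) = -248363 - (-45 - 1322)/(646 - 1322) = -248363 - (-1367)/(-676) = -248363 - (-1)*(-1367)/676 = -248363 - 1*1367/676 = -248363 - 1367/676 = -167894755/676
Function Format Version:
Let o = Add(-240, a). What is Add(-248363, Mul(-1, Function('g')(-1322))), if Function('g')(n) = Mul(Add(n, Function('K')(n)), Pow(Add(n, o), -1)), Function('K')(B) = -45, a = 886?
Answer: Rational(-167894755, 676) ≈ -2.4837e+5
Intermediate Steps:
o = 646 (o = Add(-240, 886) = 646)
Function('g')(n) = Mul(Pow(Add(646, n), -1), Add(-45, n)) (Function('g')(n) = Mul(Add(n, -45), Pow(Add(n, 646), -1)) = Mul(Add(-45, n), Pow(Add(646, n), -1)) = Mul(Pow(Add(646, n), -1), Add(-45, n)))
Add(-248363, Mul(-1, Function('g')(-1322))) = Add(-248363, Mul(-1, Mul(Pow(Add(646, -1322), -1), Add(-45, -1322)))) = Add(-248363, Mul(-1, Mul(Pow(-676, -1), -1367))) = Add(-248363, Mul(-1, Mul(Rational(-1, 676), -1367))) = Add(-248363, Mul(-1, Rational(1367, 676))) = Add(-248363, Rational(-1367, 676)) = Rational(-167894755, 676)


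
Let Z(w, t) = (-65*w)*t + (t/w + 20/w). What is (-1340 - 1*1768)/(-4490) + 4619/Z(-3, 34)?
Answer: 20644703/14843940 ≈ 1.3908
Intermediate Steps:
Z(w, t) = 20/w + t/w - 65*t*w (Z(w, t) = -65*t*w + (20/w + t/w) = 20/w + t/w - 65*t*w)
(-1340 - 1*1768)/(-4490) + 4619/Z(-3, 34) = (-1340 - 1*1768)/(-4490) + 4619/(((20 + 34 - 65*34*(-3)²)/(-3))) = (-1340 - 1768)*(-1/4490) + 4619/((-(20 + 34 - 65*34*9)/3)) = -3108*(-1/4490) + 4619/((-(20 + 34 - 19890)/3)) = 1554/2245 + 4619/((-⅓*(-19836))) = 1554/2245 + 4619/6612 = 20644703/14843940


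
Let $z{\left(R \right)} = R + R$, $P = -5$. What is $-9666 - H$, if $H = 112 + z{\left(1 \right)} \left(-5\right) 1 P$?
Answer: $-9828$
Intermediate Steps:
$z{\left(R \right)} = 2 R$
$H = 162$ ($H = 112 + 2 \cdot 1 \left(-5\right) 1 \left(-5\right) = 112 + 2 \left(\left(-5\right) \left(-5\right)\right) = 112 + 2 \cdot 25 = 112 + 50 = 162$)
$-9666 - H = -9666 - 162 = -9828$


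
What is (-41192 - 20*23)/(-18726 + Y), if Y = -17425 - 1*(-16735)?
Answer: 3471/1618 ≈ 2.1452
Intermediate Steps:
Y = -690 (Y = -17425 + 16735 = -690)
(-41192 - 20*23)/(-18726 + Y) = (-41192 - 20*23)/(-18726 - 690) = (-41192 - 460)/(-19416) = -41652*(-1/19416) = 3471/1618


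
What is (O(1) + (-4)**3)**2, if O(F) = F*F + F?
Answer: 3844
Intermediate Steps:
O(F) = F + F**2 (O(F) = F**2 + F = F + F**2)
(O(1) + (-4)**3)**2 = (1*(1 + 1) + (-4)**3)**2 = (1*2 - 64)**2 = (2 - 64)**2 = (-62)**2 = 3844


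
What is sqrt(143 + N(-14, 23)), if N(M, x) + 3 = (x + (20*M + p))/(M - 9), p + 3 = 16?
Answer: 2*sqrt(19918)/23 ≈ 12.272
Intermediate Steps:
p = 13 (p = -3 + 16 = 13)
N(M, x) = -3 + (13 + x + 20*M)/(-9 + M) (N(M, x) = -3 + (x + (20*M + 13))/(M - 9) = -3 + (x + (13 + 20*M))/(-9 + M) = -3 + (13 + x + 20*M)/(-9 + M))
sqrt(143 + N(-14, 23)) = sqrt(143 + (40 + 23 + 17*(-14))/(-9 - 14)) = sqrt(143 + (40 + 23 - 238)/(-23)) = sqrt(143 - 1/23*(-175)) = sqrt(143 + 175/23) = sqrt(3464/23) = 2*sqrt(19918)/23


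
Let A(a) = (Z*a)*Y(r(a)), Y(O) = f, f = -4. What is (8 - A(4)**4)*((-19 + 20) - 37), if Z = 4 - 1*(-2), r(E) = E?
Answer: 3057647328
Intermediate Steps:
Y(O) = -4
Z = 6 (Z = 4 + 2 = 6)
A(a) = -24*a (A(a) = (6*a)*(-4) = -24*a)
(8 - A(4)**4)*((-19 + 20) - 37) = (8 - (-24*4)**4)*((-19 + 20) - 37) = (8 - 1*(-96)**4)*(1 - 37) = (8 - 1*84934656)*(-36) = (8 - 84934656)*(-36) = -84934648*(-36) = 3057647328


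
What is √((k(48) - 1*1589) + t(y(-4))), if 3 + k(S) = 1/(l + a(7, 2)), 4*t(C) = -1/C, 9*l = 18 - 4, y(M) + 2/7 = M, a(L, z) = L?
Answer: I*√33976544910/4620 ≈ 39.898*I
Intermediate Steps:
y(M) = -2/7 + M
l = 14/9 (l = (18 - 4)/9 = (⅑)*14 = 14/9 ≈ 1.5556)
t(C) = -1/(4*C) (t(C) = (-1/C)/4 = -1/(4*C))
k(S) = -222/77 (k(S) = -3 + 1/(14/9 + 7) = -3 + 1/(77/9) = -3 + 9/77 = -222/77)
√((k(48) - 1*1589) + t(y(-4))) = √((-222/77 - 1*1589) - 1/(4*(-2/7 - 4))) = √((-222/77 - 1589) - 1/(4*(-30/7))) = √(-122575/77 - ¼*(-7/30)) = √(-122575/77 + 7/120) = √(-14708461/9240) = I*√33976544910/4620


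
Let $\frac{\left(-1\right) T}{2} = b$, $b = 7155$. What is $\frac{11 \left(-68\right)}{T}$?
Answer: $\frac{374}{7155} \approx 0.052271$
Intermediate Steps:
$T = -14310$ ($T = \left(-2\right) 7155 = -14310$)
$\frac{11 \left(-68\right)}{T} = \frac{11 \left(-68\right)}{-14310} = \left(-748\right) \left(- \frac{1}{14310}\right) = \frac{374}{7155}$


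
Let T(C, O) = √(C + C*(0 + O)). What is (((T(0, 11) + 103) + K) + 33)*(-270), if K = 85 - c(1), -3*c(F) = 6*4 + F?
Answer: -61920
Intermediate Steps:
c(F) = -8 - F/3 (c(F) = -(6*4 + F)/3 = -(24 + F)/3 = -8 - F/3)
T(C, O) = √(C + C*O)
K = 280/3 (K = 85 - (-8 - ⅓*1) = 85 - (-8 - ⅓) = 85 - 1*(-25/3) = 85 + 25/3 = 280/3 ≈ 93.333)
(((T(0, 11) + 103) + K) + 33)*(-270) = (((√(0*(1 + 11)) + 103) + 280/3) + 33)*(-270) = (((√(0*12) + 103) + 280/3) + 33)*(-270) = (((√0 + 103) + 280/3) + 33)*(-270) = (((0 + 103) + 280/3) + 33)*(-270) = ((103 + 280/3) + 33)*(-270) = (589/3 + 33)*(-270) = (688/3)*(-270) = -61920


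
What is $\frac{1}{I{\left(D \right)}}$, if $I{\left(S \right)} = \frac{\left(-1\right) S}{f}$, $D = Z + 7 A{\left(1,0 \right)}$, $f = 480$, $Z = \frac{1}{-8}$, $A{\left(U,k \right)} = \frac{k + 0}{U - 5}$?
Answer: $3840$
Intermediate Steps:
$A{\left(U,k \right)} = \frac{k}{-5 + U}$
$Z = - \frac{1}{8} \approx -0.125$
$D = - \frac{1}{8}$ ($D = - \frac{1}{8} + 7 \frac{0}{-5 + 1} = - \frac{1}{8} + 7 \frac{0}{-4} = - \frac{1}{8} + 7 \cdot 0 \left(- \frac{1}{4}\right) = - \frac{1}{8} + 7 \cdot 0 = - \frac{1}{8} + 0 = - \frac{1}{8} \approx -0.125$)
$I{\left(S \right)} = - \frac{S}{480}$ ($I{\left(S \right)} = \frac{\left(-1\right) S}{480} = - S \frac{1}{480} = - \frac{S}{480}$)
$\frac{1}{I{\left(D \right)}} = \frac{1}{\left(- \frac{1}{480}\right) \left(- \frac{1}{8}\right)} = \frac{1}{\frac{1}{3840}} = 3840$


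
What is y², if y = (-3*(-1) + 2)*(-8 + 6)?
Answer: 100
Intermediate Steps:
y = -10 (y = (3 + 2)*(-2) = 5*(-2) = -10)
y² = (-10)² = 100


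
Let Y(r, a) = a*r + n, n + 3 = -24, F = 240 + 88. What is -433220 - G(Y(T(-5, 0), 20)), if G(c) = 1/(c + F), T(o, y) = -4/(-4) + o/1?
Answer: -95741621/221 ≈ -4.3322e+5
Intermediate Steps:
F = 328
n = -27 (n = -3 - 24 = -27)
T(o, y) = 1 + o (T(o, y) = -4*(-1/4) + o*1 = 1 + o)
Y(r, a) = -27 + a*r (Y(r, a) = a*r - 27 = -27 + a*r)
G(c) = 1/(328 + c) (G(c) = 1/(c + 328) = 1/(328 + c))
-433220 - G(Y(T(-5, 0), 20)) = -433220 - 1/(328 + (-27 + 20*(1 - 5))) = -433220 - 1/(328 + (-27 + 20*(-4))) = -433220 - 1/(328 + (-27 - 80)) = -433220 - 1/(328 - 107) = -433220 - 1/221 = -95741621/221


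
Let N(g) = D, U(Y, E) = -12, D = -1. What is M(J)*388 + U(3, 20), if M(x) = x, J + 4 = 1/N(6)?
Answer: -1952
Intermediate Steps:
N(g) = -1
J = -5 (J = -4 + 1/(-1) = -4 - 1 = -5)
M(J)*388 + U(3, 20) = -5*388 - 12 = -1940 - 12 = -1952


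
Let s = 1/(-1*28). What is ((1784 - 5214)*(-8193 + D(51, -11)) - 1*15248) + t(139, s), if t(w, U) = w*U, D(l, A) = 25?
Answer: 784027637/28 ≈ 2.8001e+7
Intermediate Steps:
s = -1/28 (s = 1/(-28) = -1/28 ≈ -0.035714)
t(w, U) = U*w
((1784 - 5214)*(-8193 + D(51, -11)) - 1*15248) + t(139, s) = ((1784 - 5214)*(-8193 + 25) - 1*15248) - 1/28*139 = (-3430*(-8168) - 15248) - 139/28 = (28016240 - 15248) - 139/28 = 28000992 - 139/28 = 784027637/28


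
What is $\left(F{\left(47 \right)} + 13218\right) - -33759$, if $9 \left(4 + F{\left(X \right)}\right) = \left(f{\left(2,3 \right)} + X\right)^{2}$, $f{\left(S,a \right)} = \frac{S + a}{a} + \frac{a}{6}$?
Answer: $\frac{15306277}{324} \approx 47242.0$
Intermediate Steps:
$f{\left(S,a \right)} = \frac{a}{6} + \frac{S + a}{a}$ ($f{\left(S,a \right)} = \frac{S + a}{a} + a \frac{1}{6} = \frac{S + a}{a} + \frac{a}{6} = \frac{a}{6} + \frac{S + a}{a}$)
$F{\left(X \right)} = -4 + \frac{\left(\frac{13}{6} + X\right)^{2}}{9}$ ($F{\left(X \right)} = -4 + \frac{\left(\left(1 + \frac{1}{6} \cdot 3 + \frac{2}{3}\right) + X\right)^{2}}{9} = -4 + \frac{\left(\left(1 + \frac{1}{2} + 2 \cdot \frac{1}{3}\right) + X\right)^{2}}{9} = -4 + \frac{\left(\left(1 + \frac{1}{2} + \frac{2}{3}\right) + X\right)^{2}}{9} = -4 + \frac{\left(\frac{13}{6} + X\right)^{2}}{9}$)
$\left(F{\left(47 \right)} + 13218\right) - -33759 = \left(\left(-4 + \frac{\left(13 + 6 \cdot 47\right)^{2}}{324}\right) + 13218\right) - -33759 = \left(\left(-4 + \frac{\left(13 + 282\right)^{2}}{324}\right) + 13218\right) + 33759 = \left(\left(-4 + \frac{295^{2}}{324}\right) + 13218\right) + 33759 = \left(\left(-4 + \frac{1}{324} \cdot 87025\right) + 13218\right) + 33759 = \left(\left(-4 + \frac{87025}{324}\right) + 13218\right) + 33759 = \left(\frac{85729}{324} + 13218\right) + 33759 = \frac{4368361}{324} + 33759 = \frac{15306277}{324}$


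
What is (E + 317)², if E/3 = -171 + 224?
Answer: 226576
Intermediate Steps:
E = 159 (E = 3*(-171 + 224) = 3*53 = 159)
(E + 317)² = (159 + 317)² = 476² = 226576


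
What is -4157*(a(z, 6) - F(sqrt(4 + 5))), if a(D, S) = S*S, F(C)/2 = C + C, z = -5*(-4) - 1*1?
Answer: -99768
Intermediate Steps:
z = 19 (z = 20 - 1 = 19)
F(C) = 4*C (F(C) = 2*(C + C) = 2*(2*C) = 4*C)
a(D, S) = S**2
-4157*(a(z, 6) - F(sqrt(4 + 5))) = -4157*(6**2 - 4*sqrt(4 + 5)) = -4157*(36 - 4*sqrt(9)) = -4157*(36 - 4*3) = -4157*(36 - 1*12) = -4157*(36 - 12) = -4157*24 = -99768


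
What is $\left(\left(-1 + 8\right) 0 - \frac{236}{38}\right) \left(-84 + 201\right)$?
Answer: $- \frac{13806}{19} \approx -726.63$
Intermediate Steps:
$\left(\left(-1 + 8\right) 0 - \frac{236}{38}\right) \left(-84 + 201\right) = \left(7 \cdot 0 - 236 \cdot \frac{1}{38}\right) 117 = \left(0 - \frac{118}{19}\right) 117 = \left(- \frac{118}{19}\right) 117 = - \frac{13806}{19}$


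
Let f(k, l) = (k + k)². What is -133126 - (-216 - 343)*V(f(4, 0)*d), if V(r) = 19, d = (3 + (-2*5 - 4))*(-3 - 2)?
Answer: -122505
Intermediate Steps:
f(k, l) = 4*k² (f(k, l) = (2*k)² = 4*k²)
d = 55 (d = (3 + (-10 - 4))*(-5) = (3 - 14)*(-5) = -11*(-5) = 55)
-133126 - (-216 - 343)*V(f(4, 0)*d) = -133126 - (-216 - 343)*19 = -133126 - (-559)*19 = -133126 - 1*(-10621) = -133126 + 10621 = -122505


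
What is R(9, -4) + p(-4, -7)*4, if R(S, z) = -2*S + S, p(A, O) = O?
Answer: -37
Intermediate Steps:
R(S, z) = -S
R(9, -4) + p(-4, -7)*4 = -1*9 - 7*4 = -9 - 28 = -37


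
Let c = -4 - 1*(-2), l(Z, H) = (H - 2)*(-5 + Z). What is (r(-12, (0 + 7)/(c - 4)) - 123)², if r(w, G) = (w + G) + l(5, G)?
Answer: 667489/36 ≈ 18541.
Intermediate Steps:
l(Z, H) = (-5 + Z)*(-2 + H) (l(Z, H) = (-2 + H)*(-5 + Z) = (-5 + Z)*(-2 + H))
c = -2 (c = -4 + 2 = -2)
r(w, G) = G + w (r(w, G) = (w + G) + (10 - 5*G - 2*5 + G*5) = (G + w) + (10 - 5*G - 10 + 5*G) = (G + w) + 0 = G + w)
(r(-12, (0 + 7)/(c - 4)) - 123)² = (((0 + 7)/(-2 - 4) - 12) - 123)² = ((7/(-6) - 12) - 123)² = ((7*(-⅙) - 12) - 123)² = ((-7/6 - 12) - 123)² = (-79/6 - 123)² = (-817/6)² = 667489/36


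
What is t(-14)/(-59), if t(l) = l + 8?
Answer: 6/59 ≈ 0.10169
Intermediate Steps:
t(l) = 8 + l
t(-14)/(-59) = (8 - 14)/(-59) = -6*(-1/59) = 6/59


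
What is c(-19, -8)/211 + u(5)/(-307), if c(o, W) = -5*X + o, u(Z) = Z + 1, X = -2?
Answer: -4029/64777 ≈ -0.062198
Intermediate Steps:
u(Z) = 1 + Z
c(o, W) = 10 + o (c(o, W) = -5*(-2) + o = 10 + o)
c(-19, -8)/211 + u(5)/(-307) = (10 - 19)/211 + (1 + 5)/(-307) = -9*1/211 + 6*(-1/307) = -9/211 - 6/307 = -4029/64777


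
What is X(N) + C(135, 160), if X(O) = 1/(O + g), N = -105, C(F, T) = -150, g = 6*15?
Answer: -2251/15 ≈ -150.07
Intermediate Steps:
g = 90
X(O) = 1/(90 + O) (X(O) = 1/(O + 90) = 1/(90 + O))
X(N) + C(135, 160) = 1/(90 - 105) - 150 = 1/(-15) - 150 = -1/15 - 150 = -2251/15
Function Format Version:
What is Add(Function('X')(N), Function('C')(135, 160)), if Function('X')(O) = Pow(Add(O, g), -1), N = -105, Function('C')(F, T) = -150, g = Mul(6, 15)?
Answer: Rational(-2251, 15) ≈ -150.07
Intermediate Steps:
g = 90
Function('X')(O) = Pow(Add(90, O), -1) (Function('X')(O) = Pow(Add(O, 90), -1) = Pow(Add(90, O), -1))
Add(Function('X')(N), Function('C')(135, 160)) = Add(Pow(Add(90, -105), -1), -150) = Add(Pow(-15, -1), -150) = Add(Rational(-1, 15), -150) = Rational(-2251, 15)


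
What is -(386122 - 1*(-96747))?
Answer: -482869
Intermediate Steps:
-(386122 - 1*(-96747)) = -(386122 + 96747) = -1*482869 = -482869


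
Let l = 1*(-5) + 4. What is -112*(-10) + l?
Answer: 1119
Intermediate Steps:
l = -1 (l = -5 + 4 = -1)
-112*(-10) + l = -112*(-10) - 1 = 1120 - 1 = 1119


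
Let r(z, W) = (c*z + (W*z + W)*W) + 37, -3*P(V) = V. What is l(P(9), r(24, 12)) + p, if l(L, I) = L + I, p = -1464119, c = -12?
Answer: -1460773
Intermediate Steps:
P(V) = -V/3
r(z, W) = 37 - 12*z + W*(W + W*z) (r(z, W) = (-12*z + (W*z + W)*W) + 37 = (-12*z + (W + W*z)*W) + 37 = (-12*z + W*(W + W*z)) + 37 = 37 - 12*z + W*(W + W*z))
l(L, I) = I + L
l(P(9), r(24, 12)) + p = ((37 + 12**2 - 12*24 + 24*12**2) - 1/3*9) - 1464119 = ((37 + 144 - 288 + 24*144) - 3) - 1464119 = ((37 + 144 - 288 + 3456) - 3) - 1464119 = (3349 - 3) - 1464119 = 3346 - 1464119 = -1460773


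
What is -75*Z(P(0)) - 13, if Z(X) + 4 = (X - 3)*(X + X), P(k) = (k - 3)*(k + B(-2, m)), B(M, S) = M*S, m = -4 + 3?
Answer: -7813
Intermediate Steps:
m = -1
P(k) = (-3 + k)*(2 + k) (P(k) = (k - 3)*(k - 2*(-1)) = (-3 + k)*(k + 2) = (-3 + k)*(2 + k))
Z(X) = -4 + 2*X*(-3 + X) (Z(X) = -4 + (X - 3)*(X + X) = -4 + (-3 + X)*(2*X) = -4 + 2*X*(-3 + X))
-75*Z(P(0)) - 13 = -75*(-4 - 6*(-6 + 0² - 1*0) + 2*(-6 + 0² - 1*0)²) - 13 = -75*(-4 - 6*(-6 + 0 + 0) + 2*(-6 + 0 + 0)²) - 13 = -75*(-4 - 6*(-6) + 2*(-6)²) - 13 = -75*(-4 + 36 + 2*36) - 13 = -75*(-4 + 36 + 72) - 13 = -75*104 - 13 = -7800 - 13 = -7813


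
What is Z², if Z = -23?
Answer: 529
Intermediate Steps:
Z² = (-23)² = 529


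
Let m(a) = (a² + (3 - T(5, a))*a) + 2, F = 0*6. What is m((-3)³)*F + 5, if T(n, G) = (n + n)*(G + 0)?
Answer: 5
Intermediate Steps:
T(n, G) = 2*G*n (T(n, G) = (2*n)*G = 2*G*n)
F = 0
m(a) = 2 + a² + a*(3 - 10*a) (m(a) = (a² + (3 - 2*a*5)*a) + 2 = (a² + (3 - 10*a)*a) + 2 = (a² + a*(3 - 10*a)) + 2 = 2 + a² + a*(3 - 10*a))
m((-3)³)*F + 5 = (2 - 9*((-3)³)² + 3*(-3)³)*0 + 5 = (2 - 9*(-27)² + 3*(-27))*0 + 5 = (2 - 9*729 - 81)*0 + 5 = (2 - 6561 - 81)*0 + 5 = -6640*0 + 5 = 0 + 5 = 5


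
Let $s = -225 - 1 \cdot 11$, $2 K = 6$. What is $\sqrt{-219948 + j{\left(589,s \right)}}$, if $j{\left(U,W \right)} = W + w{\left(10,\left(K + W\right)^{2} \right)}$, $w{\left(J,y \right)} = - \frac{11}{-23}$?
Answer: $\frac{i \sqrt{116477083}}{23} \approx 469.24 i$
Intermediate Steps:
$K = 3$ ($K = \frac{1}{2} \cdot 6 = 3$)
$s = -236$ ($s = -225 - 11 = -236$)
$w{\left(J,y \right)} = \frac{11}{23}$ ($w{\left(J,y \right)} = \left(-11\right) \left(- \frac{1}{23}\right) = \frac{11}{23}$)
$j{\left(U,W \right)} = \frac{11}{23} + W$ ($j{\left(U,W \right)} = W + \frac{11}{23} = \frac{11}{23} + W$)
$\sqrt{-219948 + j{\left(589,s \right)}} = \sqrt{-219948 + \left(\frac{11}{23} - 236\right)} = \sqrt{-219948 - \frac{5417}{23}} = \sqrt{- \frac{5064221}{23}} = \frac{i \sqrt{116477083}}{23}$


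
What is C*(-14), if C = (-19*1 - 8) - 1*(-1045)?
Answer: -14252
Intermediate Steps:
C = 1018 (C = (-19 - 8) + 1045 = -27 + 1045 = 1018)
C*(-14) = 1018*(-14) = -14252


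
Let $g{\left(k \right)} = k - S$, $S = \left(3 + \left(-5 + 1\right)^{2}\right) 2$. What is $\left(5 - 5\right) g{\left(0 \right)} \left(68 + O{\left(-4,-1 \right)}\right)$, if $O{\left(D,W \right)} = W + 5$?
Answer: $0$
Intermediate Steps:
$O{\left(D,W \right)} = 5 + W$
$S = 38$ ($S = \left(3 + \left(-4\right)^{2}\right) 2 = \left(3 + 16\right) 2 = 19 \cdot 2 = 38$)
$g{\left(k \right)} = -38 + k$ ($g{\left(k \right)} = k - 38 = -38 + k$)
$\left(5 - 5\right) g{\left(0 \right)} \left(68 + O{\left(-4,-1 \right)}\right) = \left(5 - 5\right) \left(-38 + 0\right) \left(68 + \left(5 - 1\right)\right) = 0 \left(-38\right) \left(68 + 4\right) = 0 \cdot 72 = 0$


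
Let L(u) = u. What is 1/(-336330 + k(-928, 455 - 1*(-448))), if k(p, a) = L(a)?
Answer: -1/335427 ≈ -2.9813e-6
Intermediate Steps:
k(p, a) = a
1/(-336330 + k(-928, 455 - 1*(-448))) = 1/(-336330 + (455 - 1*(-448))) = 1/(-336330 + (455 + 448)) = 1/(-336330 + 903) = 1/(-335427) = -1/335427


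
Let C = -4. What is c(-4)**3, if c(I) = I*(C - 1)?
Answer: 8000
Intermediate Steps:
c(I) = -5*I (c(I) = I*(-4 - 1) = I*(-5) = -5*I)
c(-4)**3 = (-5*(-4))**3 = 20**3 = 8000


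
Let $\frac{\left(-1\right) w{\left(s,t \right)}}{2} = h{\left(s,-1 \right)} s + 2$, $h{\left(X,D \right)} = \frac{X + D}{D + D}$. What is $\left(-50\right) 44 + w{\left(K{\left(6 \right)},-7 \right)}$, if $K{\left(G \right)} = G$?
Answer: $-2174$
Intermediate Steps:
$h{\left(X,D \right)} = \frac{D + X}{2 D}$
$w{\left(s,t \right)} = -4 - 2 s \left(\frac{1}{2} - \frac{s}{2}\right)$ ($w{\left(s,t \right)} = - 2 \left(\frac{-1 + s}{2 \left(-1\right)} s + 2\right) = - 2 \left(\frac{1}{2} \left(-1\right) \left(-1 + s\right) s + 2\right) = - 2 \left(\left(\frac{1}{2} - \frac{s}{2}\right) s + 2\right) = - 2 \left(s \left(\frac{1}{2} - \frac{s}{2}\right) + 2\right) = - 2 \left(2 + s \left(\frac{1}{2} - \frac{s}{2}\right)\right) = -4 - 2 s \left(\frac{1}{2} - \frac{s}{2}\right)$)
$\left(-50\right) 44 + w{\left(K{\left(6 \right)},-7 \right)} = \left(-50\right) 44 - \left(10 - 36\right) = -2200 - -26 = -2200 + 26 = -2174$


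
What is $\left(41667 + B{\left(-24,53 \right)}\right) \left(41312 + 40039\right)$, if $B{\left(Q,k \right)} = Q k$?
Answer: $3286173645$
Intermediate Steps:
$\left(41667 + B{\left(-24,53 \right)}\right) \left(41312 + 40039\right) = \left(41667 - 1272\right) \left(41312 + 40039\right) = \left(41667 - 1272\right) 81351 = 40395 \cdot 81351 = 3286173645$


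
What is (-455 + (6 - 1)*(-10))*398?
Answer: -200990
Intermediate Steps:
(-455 + (6 - 1)*(-10))*398 = (-455 + 5*(-10))*398 = (-455 - 50)*398 = -505*398 = -200990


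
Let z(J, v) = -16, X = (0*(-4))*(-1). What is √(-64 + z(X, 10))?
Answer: 4*I*√5 ≈ 8.9443*I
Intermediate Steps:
X = 0 (X = 0*(-1) = 0)
√(-64 + z(X, 10)) = √(-64 - 16) = √(-80) = 4*I*√5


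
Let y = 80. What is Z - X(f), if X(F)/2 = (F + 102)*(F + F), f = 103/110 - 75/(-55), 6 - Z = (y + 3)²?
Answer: -196064/25 ≈ -7842.6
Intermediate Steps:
Z = -6883 (Z = 6 - (80 + 3)² = 6 - 1*83² = 6 - 1*6889 = 6 - 6889 = -6883)
f = 23/10 (f = 103*(1/110) - 75*(-1/55) = 103/110 + 15/11 = 23/10 ≈ 2.3000)
X(F) = 4*F*(102 + F) (X(F) = 2*((F + 102)*(F + F)) = 2*((102 + F)*(2*F)) = 2*(2*F*(102 + F)) = 4*F*(102 + F))
Z - X(f) = -6883 - 4*23*(102 + 23/10)/10 = -6883 - 4*23*1043/(10*10) = -6883 - 1*23989/25 = -6883 - 23989/25 = -196064/25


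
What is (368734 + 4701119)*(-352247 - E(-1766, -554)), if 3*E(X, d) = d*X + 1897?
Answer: -3442433566902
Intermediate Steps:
E(X, d) = 1897/3 + X*d/3 (E(X, d) = (d*X + 1897)/3 = (X*d + 1897)/3 = (1897 + X*d)/3 = 1897/3 + X*d/3)
(368734 + 4701119)*(-352247 - E(-1766, -554)) = (368734 + 4701119)*(-352247 - (1897/3 + (⅓)*(-1766)*(-554))) = 5069853*(-352247 - (1897/3 + 978364/3)) = 5069853*(-352247 - 1*980261/3) = 5069853*(-352247 - 980261/3) = 5069853*(-2037002/3) = -3442433566902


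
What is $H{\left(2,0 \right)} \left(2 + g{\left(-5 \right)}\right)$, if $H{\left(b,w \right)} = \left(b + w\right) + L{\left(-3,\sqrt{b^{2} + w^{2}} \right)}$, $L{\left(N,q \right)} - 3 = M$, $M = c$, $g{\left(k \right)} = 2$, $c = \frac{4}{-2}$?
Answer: $12$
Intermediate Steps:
$c = -2$ ($c = 4 \left(- \frac{1}{2}\right) = -2$)
$M = -2$
$L{\left(N,q \right)} = 1$ ($L{\left(N,q \right)} = 3 - 2 = 1$)
$H{\left(b,w \right)} = 1 + b + w$ ($H{\left(b,w \right)} = \left(b + w\right) + 1 = 1 + b + w$)
$H{\left(2,0 \right)} \left(2 + g{\left(-5 \right)}\right) = \left(1 + 2 + 0\right) \left(2 + 2\right) = 3 \cdot 4 = 12$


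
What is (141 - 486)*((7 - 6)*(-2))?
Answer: 690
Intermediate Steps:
(141 - 486)*((7 - 6)*(-2)) = -345*(-2) = 690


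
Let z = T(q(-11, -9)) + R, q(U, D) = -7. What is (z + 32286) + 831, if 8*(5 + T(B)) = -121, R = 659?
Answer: 270047/8 ≈ 33756.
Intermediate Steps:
T(B) = -161/8 (T(B) = -5 + (⅛)*(-121) = -5 - 121/8 = -161/8)
z = 5111/8 (z = -161/8 + 659 = 5111/8 ≈ 638.88)
(z + 32286) + 831 = (5111/8 + 32286) + 831 = 263399/8 + 831 = 270047/8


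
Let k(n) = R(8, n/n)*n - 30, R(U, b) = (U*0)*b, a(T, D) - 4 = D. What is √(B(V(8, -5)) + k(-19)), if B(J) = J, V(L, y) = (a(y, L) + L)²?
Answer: √370 ≈ 19.235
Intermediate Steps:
a(T, D) = 4 + D
R(U, b) = 0 (R(U, b) = 0*b = 0)
V(L, y) = (4 + 2*L)² (V(L, y) = ((4 + L) + L)² = (4 + 2*L)²)
k(n) = -30 (k(n) = 0*n - 30 = 0 - 30 = -30)
√(B(V(8, -5)) + k(-19)) = √(4*(2 + 8)² - 30) = √(4*10² - 30) = √(4*100 - 30) = √(400 - 30) = √370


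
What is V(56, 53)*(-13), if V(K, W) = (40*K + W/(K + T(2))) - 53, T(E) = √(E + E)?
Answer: -1649687/58 ≈ -28443.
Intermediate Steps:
T(E) = √2*√E (T(E) = √(2*E) = √2*√E)
V(K, W) = -53 + 40*K + W/(2 + K) (V(K, W) = (40*K + W/(K + √2*√2)) - 53 = (40*K + W/(K + 2)) - 53 = (40*K + W/(2 + K)) - 53 = -53 + 40*K + W/(2 + K))
V(56, 53)*(-13) = ((-106 + 53 + 27*56 + 40*56²)/(2 + 56))*(-13) = ((-106 + 53 + 1512 + 40*3136)/58)*(-13) = ((-106 + 53 + 1512 + 125440)/58)*(-13) = ((1/58)*126899)*(-13) = (126899/58)*(-13) = -1649687/58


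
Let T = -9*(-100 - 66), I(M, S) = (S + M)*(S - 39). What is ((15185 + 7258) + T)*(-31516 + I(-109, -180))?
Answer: 760598175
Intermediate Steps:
I(M, S) = (-39 + S)*(M + S) (I(M, S) = (M + S)*(-39 + S) = (-39 + S)*(M + S))
T = 1494 (T = -9*(-166) = 1494)
((15185 + 7258) + T)*(-31516 + I(-109, -180)) = ((15185 + 7258) + 1494)*(-31516 + ((-180)² - 39*(-109) - 39*(-180) - 109*(-180))) = (22443 + 1494)*(-31516 + (32400 + 4251 + 7020 + 19620)) = 23937*(-31516 + 63291) = 23937*31775 = 760598175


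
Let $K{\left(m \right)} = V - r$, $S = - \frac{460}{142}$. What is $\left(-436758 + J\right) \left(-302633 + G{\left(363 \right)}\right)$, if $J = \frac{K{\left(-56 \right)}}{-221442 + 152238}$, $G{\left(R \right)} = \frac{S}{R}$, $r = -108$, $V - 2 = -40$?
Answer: $\frac{117875443835461249189}{891797346} \approx 1.3218 \cdot 10^{11}$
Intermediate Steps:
$V = -38$ ($V = 2 - 40 = -38$)
$S = - \frac{230}{71}$ ($S = \left(-460\right) \frac{1}{142} = - \frac{230}{71} \approx -3.2394$)
$K{\left(m \right)} = 70$ ($K{\left(m \right)} = -38 - -108 = -38 + 108 = 70$)
$G{\left(R \right)} = - \frac{230}{71 R}$
$J = - \frac{35}{34602}$ ($J = \frac{70}{-221442 + 152238} = \frac{70}{-69204} = 70 \left(- \frac{1}{69204}\right) = - \frac{35}{34602} \approx -0.0010115$)
$\left(-436758 + J\right) \left(-302633 + G{\left(363 \right)}\right) = \left(-436758 - \frac{35}{34602}\right) \left(-302633 - \frac{230}{71 \cdot 363}\right) = - \frac{15112700351 \left(-302633 - \frac{230}{25773}\right)}{34602} = \left(- \frac{15112700351}{34602}\right) \left(- \frac{7799760539}{25773}\right) = \frac{117875443835461249189}{891797346}$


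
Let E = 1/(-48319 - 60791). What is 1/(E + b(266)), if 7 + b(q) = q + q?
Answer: 109110/57282749 ≈ 0.0019048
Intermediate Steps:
b(q) = -7 + 2*q (b(q) = -7 + (q + q) = -7 + 2*q)
E = -1/109110 (E = 1/(-109110) = -1/109110 ≈ -9.1651e-6)
1/(E + b(266)) = 1/(-1/109110 + (-7 + 2*266)) = 1/(-1/109110 + (-7 + 532)) = 1/(-1/109110 + 525) = 1/(57282749/109110) = 109110/57282749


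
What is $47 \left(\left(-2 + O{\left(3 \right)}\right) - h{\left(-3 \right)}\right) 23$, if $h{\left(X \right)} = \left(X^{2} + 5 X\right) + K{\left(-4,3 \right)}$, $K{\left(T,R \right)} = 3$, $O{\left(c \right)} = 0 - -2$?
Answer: $3243$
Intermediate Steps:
$O{\left(c \right)} = 2$ ($O{\left(c \right)} = 0 + 2 = 2$)
$h{\left(X \right)} = 3 + X^{2} + 5 X$ ($h{\left(X \right)} = \left(X^{2} + 5 X\right) + 3 = 3 + X^{2} + 5 X$)
$47 \left(\left(-2 + O{\left(3 \right)}\right) - h{\left(-3 \right)}\right) 23 = 47 \left(\left(-2 + 2\right) - \left(3 + \left(-3\right)^{2} + 5 \left(-3\right)\right)\right) 23 = 47 \left(0 - \left(3 + 9 - 15\right)\right) 23 = 47 \left(0 - -3\right) 23 = 47 \left(0 + 3\right) 23 = 47 \cdot 3 \cdot 23 = 141 \cdot 23 = 3243$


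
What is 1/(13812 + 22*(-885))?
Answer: -1/5658 ≈ -0.00017674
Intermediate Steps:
1/(13812 + 22*(-885)) = 1/(13812 - 19470) = 1/(-5658) = -1/5658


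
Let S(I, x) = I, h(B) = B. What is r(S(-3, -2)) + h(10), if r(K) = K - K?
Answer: 10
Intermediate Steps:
r(K) = 0
r(S(-3, -2)) + h(10) = 0 + 10 = 10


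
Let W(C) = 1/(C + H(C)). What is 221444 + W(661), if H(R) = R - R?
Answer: 146374485/661 ≈ 2.2144e+5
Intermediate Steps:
H(R) = 0
W(C) = 1/C (W(C) = 1/(C + 0) = 1/C)
221444 + W(661) = 221444 + 1/661 = 146374485/661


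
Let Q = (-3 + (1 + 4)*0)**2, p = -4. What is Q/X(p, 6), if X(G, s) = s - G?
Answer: 9/10 ≈ 0.90000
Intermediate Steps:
Q = 9 (Q = (-3 + 5*0)**2 = (-3 + 0)**2 = (-3)**2 = 9)
Q/X(p, 6) = 9/(6 - 1*(-4)) = 9/(6 + 4) = 9/10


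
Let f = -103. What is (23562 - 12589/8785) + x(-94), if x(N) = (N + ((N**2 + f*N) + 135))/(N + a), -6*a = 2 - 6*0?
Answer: 58086098978/2486155 ≈ 23364.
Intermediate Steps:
a = -1/3 (a = -(2 - 6*0)/6 = -(2 + 0)/6 = -1/6*2 = -1/3 ≈ -0.33333)
x(N) = (135 + N**2 - 102*N)/(-1/3 + N) (x(N) = (N + ((N**2 - 103*N) + 135))/(N - 1/3) = (N + (135 + N**2 - 103*N))/(-1/3 + N) = (135 + N**2 - 102*N)/(-1/3 + N))
(23562 - 12589/8785) + x(-94) = (23562 - 12589/8785) + 3*(135 + (-94)**2 - 102*(-94))/(-1 + 3*(-94)) = (23562 - 12589*1/8785) + 3*(135 + 8836 + 9588)/(-1 - 282) = (23562 - 12589/8785) + 3*18559/(-283) = 206979581/8785 + 3*(-1/283)*18559 = 206979581/8785 - 55677/283 = 58086098978/2486155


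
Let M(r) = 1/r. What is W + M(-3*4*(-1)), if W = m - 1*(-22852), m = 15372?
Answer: 458689/12 ≈ 38224.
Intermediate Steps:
W = 38224 (W = 15372 - 1*(-22852) = 15372 + 22852 = 38224)
W + M(-3*4*(-1)) = 38224 + 1/(-3*4*(-1)) = 38224 + 1/(-12*(-1)) = 38224 + 1/12 = 458689/12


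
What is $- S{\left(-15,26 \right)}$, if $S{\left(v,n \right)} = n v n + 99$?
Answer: $10041$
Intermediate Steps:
$S{\left(v,n \right)} = 99 + v n^{2}$ ($S{\left(v,n \right)} = v n^{2} + 99 = 99 + v n^{2}$)
$- S{\left(-15,26 \right)} = - (99 - 15 \cdot 26^{2}) = - (99 - 10140) = \left(-1\right) \left(-10041\right) = 10041$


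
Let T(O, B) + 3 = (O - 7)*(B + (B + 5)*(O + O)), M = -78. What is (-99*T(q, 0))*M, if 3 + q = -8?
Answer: 15266394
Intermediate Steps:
q = -11 (q = -3 - 8 = -11)
T(O, B) = -3 + (-7 + O)*(B + 2*O*(5 + B)) (T(O, B) = -3 + (O - 7)*(B + (B + 5)*(O + O)) = -3 + (-7 + O)*(B + (5 + B)*(2*O)) = -3 + (-7 + O)*(B + 2*O*(5 + B)))
(-99*T(q, 0))*M = -99*(-3 - 70*(-11) - 7*0 + 10*(-11)² - 13*0*(-11) + 2*0*(-11)²)*(-78) = -99*(-3 + 770 + 0 + 10*121 + 0 + 2*0*121)*(-78) = -99*(-3 + 770 + 0 + 1210 + 0 + 0)*(-78) = -99*1977*(-78) = -195723*(-78) = 15266394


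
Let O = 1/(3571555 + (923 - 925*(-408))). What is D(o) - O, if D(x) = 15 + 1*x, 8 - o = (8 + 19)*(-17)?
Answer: 1903841195/3949878 ≈ 482.00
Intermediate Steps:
o = 467 (o = 8 - (8 + 19)*(-17) = 8 - 27*(-17) = 8 - 1*(-459) = 8 + 459 = 467)
D(x) = 15 + x
O = 1/3949878 (O = 1/(3571555 + (923 + 377400)) = 1/(3571555 + 378323) = 1/3949878 ≈ 2.5317e-7)
D(o) - O = (15 + 467) - 1*1/3949878 = 482 - 1/3949878 = 1903841195/3949878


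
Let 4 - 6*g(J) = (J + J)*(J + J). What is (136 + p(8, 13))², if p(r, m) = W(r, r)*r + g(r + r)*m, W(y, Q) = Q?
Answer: 4040100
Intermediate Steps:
g(J) = ⅔ - 2*J²/3 (g(J) = ⅔ - (J + J)*(J + J)/6 = ⅔ - 2*J*2*J/6 = ⅔ - 2*J²/3)
p(r, m) = r² + m*(⅔ - 8*r²/3) (p(r, m) = r*r + (⅔ - 2*(r + r)²/3)*m = r² + (⅔ - 2*4*r²/3)*m = r² + (⅔ - 8*r²/3)*m = r² + m*(⅔ - 8*r²/3))
(136 + p(8, 13))² = (136 + (8² - ⅔*13*(-1 + 4*8²)))² = (136 + (64 - ⅔*13*(-1 + 4*64)))² = (136 + (64 - ⅔*13*(-1 + 256)))² = (136 + (64 - ⅔*13*255))² = (136 + (64 - 2210))² = (136 - 2146)² = (-2010)² = 4040100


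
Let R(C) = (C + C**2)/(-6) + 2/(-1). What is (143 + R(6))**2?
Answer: 17956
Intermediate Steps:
R(C) = -2 - C/6 - C**2/6 (R(C) = (C + C**2)*(-1/6) + 2*(-1) = (-C/6 - C**2/6) - 2 = -2 - C/6 - C**2/6)
(143 + R(6))**2 = (143 + (-2 - 1/6*6 - 1/6*6**2))**2 = (143 + (-2 - 1 - 1/6*36))**2 = (143 + (-2 - 1 - 6))**2 = (143 - 9)**2 = 134**2 = 17956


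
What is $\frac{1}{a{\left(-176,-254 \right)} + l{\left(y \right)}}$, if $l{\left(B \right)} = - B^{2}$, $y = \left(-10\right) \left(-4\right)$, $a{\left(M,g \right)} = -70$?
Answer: $- \frac{1}{1670} \approx -0.0005988$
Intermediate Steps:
$y = 40$
$\frac{1}{a{\left(-176,-254 \right)} + l{\left(y \right)}} = \frac{1}{-70 - 40^{2}} = \frac{1}{-70 - 1600} = \frac{1}{-1670} = - \frac{1}{1670}$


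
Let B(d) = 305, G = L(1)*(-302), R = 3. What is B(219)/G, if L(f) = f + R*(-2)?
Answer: 61/302 ≈ 0.20199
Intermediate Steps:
L(f) = -6 + f (L(f) = f + 3*(-2) = f - 6 = -6 + f)
G = 1510 (G = (-6 + 1)*(-302) = -5*(-302) = 1510)
B(219)/G = 305/1510 = 305*(1/1510) = 61/302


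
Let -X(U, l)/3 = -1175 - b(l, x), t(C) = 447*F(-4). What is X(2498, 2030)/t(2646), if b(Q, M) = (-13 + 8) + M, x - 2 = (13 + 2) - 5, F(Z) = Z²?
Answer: 591/1192 ≈ 0.49581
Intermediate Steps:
t(C) = 7152 (t(C) = 447*(-4)² = 447*16 = 7152)
x = 12 (x = 2 + ((13 + 2) - 5) = 2 + (15 - 5) = 2 + 10 = 12)
b(Q, M) = -5 + M
X(U, l) = 3546 (X(U, l) = -3*(-1175 - (-5 + 12)) = -3*(-1175 - 1*7) = -3*(-1175 - 7) = -3*(-1182) = 3546)
X(2498, 2030)/t(2646) = 3546/7152 = 3546*(1/7152) = 591/1192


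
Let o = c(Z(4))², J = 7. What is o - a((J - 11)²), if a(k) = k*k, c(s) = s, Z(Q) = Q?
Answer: -240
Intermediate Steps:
a(k) = k²
o = 16 (o = 4² = 16)
o - a((J - 11)²) = 16 - ((7 - 11)²)² = 16 - ((-4)²)² = 16 - 1*16² = 16 - 1*256 = 16 - 256 = -240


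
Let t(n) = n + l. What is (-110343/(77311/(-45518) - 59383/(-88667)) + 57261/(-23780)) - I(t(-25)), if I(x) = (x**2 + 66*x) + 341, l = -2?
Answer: 3553401070683105499/32911036814180 ≈ 1.0797e+5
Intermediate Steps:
t(n) = -2 + n (t(n) = n - 2 = -2 + n)
I(x) = 341 + x**2 + 66*x
(-110343/(77311/(-45518) - 59383/(-88667)) + 57261/(-23780)) - I(t(-25)) = (-110343/(77311/(-45518) - 59383/(-88667)) + 57261/(-23780)) - (341 + (-2 - 25)**2 + 66*(-2 - 25)) = (-110343/(77311*(-1/45518) - 59383*(-1/88667)) + 57261*(-1/23780)) - (341 + (-27)**2 + 66*(-27)) = (-110343/(-77311/45518 + 59383/88667) - 57261/23780) - (341 + 729 - 1782) = (-110343/(-4151939043/4035944506) - 57261/23780) - 1*(-712) = (-110343*(-4035944506/4151939043) - 57261/23780) + 712 = (148446074875186/1383979681 - 57261/23780) + 712 = 3529968412471409339/32911036814180 + 712 = 3553401070683105499/32911036814180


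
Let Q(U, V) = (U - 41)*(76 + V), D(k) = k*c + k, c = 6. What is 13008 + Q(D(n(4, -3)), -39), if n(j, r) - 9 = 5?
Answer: 15117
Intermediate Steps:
n(j, r) = 14 (n(j, r) = 9 + 5 = 14)
D(k) = 7*k (D(k) = k*6 + k = 6*k + k = 7*k)
Q(U, V) = (-41 + U)*(76 + V)
13008 + Q(D(n(4, -3)), -39) = 13008 + (-3116 - 41*(-39) + 76*(7*14) + (7*14)*(-39)) = 13008 + (-3116 + 1599 + 76*98 + 98*(-39)) = 13008 + (-3116 + 1599 + 7448 - 3822) = 13008 + 2109 = 15117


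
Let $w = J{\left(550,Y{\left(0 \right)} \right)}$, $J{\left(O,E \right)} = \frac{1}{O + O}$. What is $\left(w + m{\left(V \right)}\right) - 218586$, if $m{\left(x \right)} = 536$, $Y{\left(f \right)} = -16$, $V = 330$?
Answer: $- \frac{239854999}{1100} \approx -2.1805 \cdot 10^{5}$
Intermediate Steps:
$J{\left(O,E \right)} = \frac{1}{2 O}$
$w = \frac{1}{1100}$ ($w = \frac{1}{2 \cdot 550} = \frac{1}{2} \cdot \frac{1}{550} = \frac{1}{1100} \approx 0.00090909$)
$\left(w + m{\left(V \right)}\right) - 218586 = \left(\frac{1}{1100} + 536\right) - 218586 = \frac{589601}{1100} - 218586 = - \frac{239854999}{1100}$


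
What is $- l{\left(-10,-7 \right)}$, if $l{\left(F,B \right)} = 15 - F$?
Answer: $-25$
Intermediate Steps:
$- l{\left(-10,-7 \right)} = - (15 - -10) = - (15 + 10) = \left(-1\right) 25 = -25$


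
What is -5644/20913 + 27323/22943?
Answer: 441915607/479806959 ≈ 0.92103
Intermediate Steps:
-5644/20913 + 27323/22943 = 441915607/479806959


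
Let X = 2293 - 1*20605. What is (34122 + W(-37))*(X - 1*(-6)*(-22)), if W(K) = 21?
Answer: -629733492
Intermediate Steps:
X = -18312 (X = 2293 - 20605 = -18312)
(34122 + W(-37))*(X - 1*(-6)*(-22)) = (34122 + 21)*(-18312 - 1*(-6)*(-22)) = 34143*(-18312 + 6*(-22)) = 34143*(-18312 - 132) = 34143*(-18444) = -629733492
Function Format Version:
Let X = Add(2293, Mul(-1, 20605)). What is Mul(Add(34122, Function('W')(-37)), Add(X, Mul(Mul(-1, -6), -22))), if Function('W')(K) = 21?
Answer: -629733492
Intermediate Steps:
X = -18312 (X = Add(2293, -20605) = -18312)
Mul(Add(34122, Function('W')(-37)), Add(X, Mul(Mul(-1, -6), -22))) = Mul(Add(34122, 21), Add(-18312, Mul(Mul(-1, -6), -22))) = Mul(34143, Add(-18312, Mul(6, -22))) = Mul(34143, Add(-18312, -132)) = Mul(34143, -18444) = -629733492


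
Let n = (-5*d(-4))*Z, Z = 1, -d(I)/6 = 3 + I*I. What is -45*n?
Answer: -25650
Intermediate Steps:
d(I) = -18 - 6*I² (d(I) = -6*(3 + I*I) = -6*(3 + I²) = -18 - 6*I²)
n = 570 (n = -5*(-18 - 6*(-4)²)*1 = -5*(-18 - 6*16)*1 = -5*(-18 - 96)*1 = -5*(-114)*1 = 570*1 = 570)
-45*n = -45*570 = -25650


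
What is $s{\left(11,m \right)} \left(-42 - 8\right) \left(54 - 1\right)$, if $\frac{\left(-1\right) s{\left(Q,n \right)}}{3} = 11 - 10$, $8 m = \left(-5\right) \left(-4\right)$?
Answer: $7950$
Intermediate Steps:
$m = \frac{5}{2}$ ($m = \frac{\left(-5\right) \left(-4\right)}{8} = \frac{1}{8} \cdot 20 = \frac{5}{2} \approx 2.5$)
$s{\left(Q,n \right)} = -3$ ($s{\left(Q,n \right)} = - 3 \left(11 - 10\right) = \left(-3\right) 1 = -3$)
$s{\left(11,m \right)} \left(-42 - 8\right) \left(54 - 1\right) = - 3 \left(-42 - 8\right) \left(54 - 1\right) = - 3 \left(\left(-50\right) 53\right) = \left(-3\right) \left(-2650\right) = 7950$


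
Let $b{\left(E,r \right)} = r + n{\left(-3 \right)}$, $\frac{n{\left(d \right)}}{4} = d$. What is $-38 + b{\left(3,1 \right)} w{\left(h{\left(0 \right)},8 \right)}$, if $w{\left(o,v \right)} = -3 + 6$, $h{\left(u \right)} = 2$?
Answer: $-71$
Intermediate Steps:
$n{\left(d \right)} = 4 d$
$w{\left(o,v \right)} = 3$
$b{\left(E,r \right)} = -12 + r$ ($b{\left(E,r \right)} = r + 4 \left(-3\right) = r - 12 = -12 + r$)
$-38 + b{\left(3,1 \right)} w{\left(h{\left(0 \right)},8 \right)} = -38 + \left(-12 + 1\right) 3 = -38 - 33 = -71$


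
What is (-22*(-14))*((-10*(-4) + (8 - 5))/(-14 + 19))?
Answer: 13244/5 ≈ 2648.8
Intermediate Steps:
(-22*(-14))*((-10*(-4) + (8 - 5))/(-14 + 19)) = 308*((40 + 3)/5) = 308*(43*(⅕)) = 308*(43/5) = 13244/5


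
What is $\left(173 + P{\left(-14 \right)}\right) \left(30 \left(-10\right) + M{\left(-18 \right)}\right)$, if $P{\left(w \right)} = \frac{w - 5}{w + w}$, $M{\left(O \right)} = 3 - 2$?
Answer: $- \frac{1454037}{28} \approx -51930.0$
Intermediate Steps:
$M{\left(O \right)} = 1$ ($M{\left(O \right)} = 3 - 2 = 1$)
$P{\left(w \right)} = \frac{-5 + w}{2 w}$
$\left(173 + P{\left(-14 \right)}\right) \left(30 \left(-10\right) + M{\left(-18 \right)}\right) = \left(173 + \frac{-5 - 14}{2 \left(-14\right)}\right) \left(30 \left(-10\right) + 1\right) = \left(173 + \frac{1}{2} \left(- \frac{1}{14}\right) \left(-19\right)\right) \left(-300 + 1\right) = \left(173 + \frac{19}{28}\right) \left(-299\right) = \frac{4863}{28} \left(-299\right) = - \frac{1454037}{28}$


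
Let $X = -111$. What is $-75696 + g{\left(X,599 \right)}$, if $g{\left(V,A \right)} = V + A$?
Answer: $-75208$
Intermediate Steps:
$g{\left(V,A \right)} = A + V$
$-75696 + g{\left(X,599 \right)} = -75696 + \left(599 - 111\right) = -75696 + 488 = -75208$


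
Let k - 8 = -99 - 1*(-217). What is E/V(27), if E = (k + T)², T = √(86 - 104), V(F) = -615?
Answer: -5286/205 - 252*I*√2/205 ≈ -25.785 - 1.7384*I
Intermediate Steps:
k = 126 (k = 8 + (-99 - 1*(-217)) = 8 + (-99 + 217) = 8 + 118 = 126)
T = 3*I*√2 (T = √(-18) = 3*I*√2 ≈ 4.2426*I)
E = (126 + 3*I*√2)² ≈ 15858.0 + 1069.1*I
E/V(27) = (15858 + 756*I*√2)/(-615) = (15858 + 756*I*√2)*(-1/615) = -5286/205 - 252*I*√2/205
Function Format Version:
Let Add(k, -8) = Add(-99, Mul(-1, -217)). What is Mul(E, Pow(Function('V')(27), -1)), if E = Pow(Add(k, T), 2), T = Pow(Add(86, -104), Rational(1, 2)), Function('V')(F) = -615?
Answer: Add(Rational(-5286, 205), Mul(Rational(-252, 205), I, Pow(2, Rational(1, 2)))) ≈ Add(-25.785, Mul(-1.7384, I))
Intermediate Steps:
k = 126 (k = Add(8, Add(-99, Mul(-1, -217))) = Add(8, Add(-99, 217)) = Add(8, 118) = 126)
T = Mul(3, I, Pow(2, Rational(1, 2))) (T = Pow(-18, Rational(1, 2)) = Mul(3, I, Pow(2, Rational(1, 2))) ≈ Mul(4.2426, I))
E = Pow(Add(126, Mul(3, I, Pow(2, Rational(1, 2)))), 2) ≈ Add(15858., Mul(1069.1, I))
Mul(E, Pow(Function('V')(27), -1)) = Mul(Add(15858, Mul(756, I, Pow(2, Rational(1, 2)))), Pow(-615, -1)) = Mul(Add(15858, Mul(756, I, Pow(2, Rational(1, 2)))), Rational(-1, 615)) = Add(Rational(-5286, 205), Mul(Rational(-252, 205), I, Pow(2, Rational(1, 2))))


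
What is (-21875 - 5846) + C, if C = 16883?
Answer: -10838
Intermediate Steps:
(-21875 - 5846) + C = (-21875 - 5846) + 16883 = -27721 + 16883 = -10838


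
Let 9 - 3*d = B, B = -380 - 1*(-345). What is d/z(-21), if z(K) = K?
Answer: -44/63 ≈ -0.69841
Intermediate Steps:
B = -35 (B = -380 + 345 = -35)
d = 44/3 (d = 3 - 1/3*(-35) = 3 + 35/3 = 44/3 ≈ 14.667)
d/z(-21) = (44/3)/(-21) = (44/3)*(-1/21) = -44/63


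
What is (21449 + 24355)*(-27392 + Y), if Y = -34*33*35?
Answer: -3053386248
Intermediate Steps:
Y = -39270 (Y = -1122*35 = -39270)
(21449 + 24355)*(-27392 + Y) = (21449 + 24355)*(-27392 - 39270) = 45804*(-66662) = -3053386248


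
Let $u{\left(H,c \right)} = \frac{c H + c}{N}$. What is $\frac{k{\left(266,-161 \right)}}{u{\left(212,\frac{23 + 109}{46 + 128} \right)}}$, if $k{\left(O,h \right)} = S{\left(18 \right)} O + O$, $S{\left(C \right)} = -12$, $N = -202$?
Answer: $\frac{779114}{213} \approx 3657.8$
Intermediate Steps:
$u{\left(H,c \right)} = - \frac{c}{202} - \frac{H c}{202}$ ($u{\left(H,c \right)} = \frac{c H + c}{-202} = \left(H c + c\right) \left(- \frac{1}{202}\right) = \left(c + H c\right) \left(- \frac{1}{202}\right) = - \frac{c}{202} - \frac{H c}{202}$)
$k{\left(O,h \right)} = - 11 O$ ($k{\left(O,h \right)} = - 12 O + O = - 11 O$)
$\frac{k{\left(266,-161 \right)}}{u{\left(212,\frac{23 + 109}{46 + 128} \right)}} = \frac{\left(-11\right) 266}{\left(- \frac{1}{202}\right) \frac{23 + 109}{46 + 128} \left(1 + 212\right)} = - \frac{2926}{\left(- \frac{1}{202}\right) \frac{132}{174} \cdot 213} = - \frac{2926}{\left(- \frac{1}{202}\right) 132 \cdot \frac{1}{174} \cdot 213} = - \frac{2926}{\left(- \frac{1}{202}\right) \frac{22}{29} \cdot 213} = - \frac{2926}{- \frac{2343}{2929}} = \left(-2926\right) \left(- \frac{2929}{2343}\right) = \frac{779114}{213}$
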